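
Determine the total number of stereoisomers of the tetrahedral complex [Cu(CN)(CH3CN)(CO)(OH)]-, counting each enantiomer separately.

In a tetrahedral complex all four positions are equivalent and every pair of ligands is adjacent — there is no cis/trans distinction.
Only one geometric arrangement is possible; it has no improper symmetry element, so it exists as a pair of enantiomers (2 stereoisomers).

2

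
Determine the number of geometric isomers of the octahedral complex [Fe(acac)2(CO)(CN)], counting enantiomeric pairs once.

In an octahedral complex each vertex has one trans partner and four cis neighbours.
Each acac is bidentate and must span two cis positions.
Working through the distinct placements yields 2 geometric isomers: CO and CN mutually trans; CO and CN mutually cis (chiral).

2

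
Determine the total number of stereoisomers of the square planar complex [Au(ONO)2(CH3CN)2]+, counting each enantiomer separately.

2

A square has two trans pairs of vertices; adjacent vertices are cis.
Systematic placement gives 2 geometric isomers: ONO cis; ONO trans.
Each arrangement has an internal mirror plane or centre of symmetry, so none is chiral.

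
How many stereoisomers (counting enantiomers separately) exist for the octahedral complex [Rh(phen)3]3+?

2

The six octahedral sites form three mutually perpendicular trans pairs.
Each phen is bidentate and must span two cis positions.
Only one geometric arrangement is possible; it has no improper symmetry element, so it exists as a pair of enantiomers (2 stereoisomers).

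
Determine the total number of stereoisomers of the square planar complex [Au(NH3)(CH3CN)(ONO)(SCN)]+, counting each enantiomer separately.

In a square planar complex each vertex has one trans partner and two cis neighbours.
Working through the distinct placements yields 3 geometric isomers: (CH3CN/ONO trans, NH3/SCN trans); (CH3CN/SCN trans, NH3/ONO trans); (CH3CN/NH3 trans, ONO/SCN trans).
Each arrangement has an internal mirror plane or centre of symmetry, so none is chiral.

3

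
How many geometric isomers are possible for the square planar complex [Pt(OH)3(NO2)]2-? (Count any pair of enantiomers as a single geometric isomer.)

1

Only one geometric arrangement is possible.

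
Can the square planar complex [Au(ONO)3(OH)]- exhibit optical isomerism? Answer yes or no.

no

In a square planar complex each vertex has one trans partner and two cis neighbours.
Only one geometric arrangement is possible.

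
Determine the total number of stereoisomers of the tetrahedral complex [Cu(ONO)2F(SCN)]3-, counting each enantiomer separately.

1

In a tetrahedral complex all four positions are equivalent and every pair of ligands is adjacent — there is no cis/trans distinction.
Only one geometric arrangement is possible.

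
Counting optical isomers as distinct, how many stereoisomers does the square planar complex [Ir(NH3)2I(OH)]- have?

Working through the distinct placements yields 2 geometric isomers: NH3 cis; NH3 trans.
Each arrangement has an internal mirror plane or centre of symmetry, so none is chiral.

2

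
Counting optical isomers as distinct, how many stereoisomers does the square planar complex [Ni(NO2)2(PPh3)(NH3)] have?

2

In a square planar complex each vertex has one trans partner and two cis neighbours.
Working through the distinct placements yields 2 geometric isomers: NO2 cis; NO2 trans.
Each arrangement has an internal mirror plane or centre of symmetry, so none is chiral.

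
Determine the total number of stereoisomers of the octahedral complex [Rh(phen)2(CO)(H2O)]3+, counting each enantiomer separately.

3

The six octahedral sites form three mutually perpendicular trans pairs.
Each phen is bidentate and must span two cis positions.
Working through the distinct placements yields 2 geometric isomers: CO and H2O mutually trans; CO and H2O mutually cis (chiral).
One of these lacks any improper symmetry element and so occurs as an enantiomeric pair, giving 2 + 1 = 3 stereoisomers in total.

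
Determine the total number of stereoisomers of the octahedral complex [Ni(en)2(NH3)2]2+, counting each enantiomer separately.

The six octahedral sites form three mutually perpendicular trans pairs.
Each en is bidentate and must span two cis positions.
There are 2 geometric isomers: NH3 trans; NH3 cis (chiral).
One of these lacks any improper symmetry element and so occurs as an enantiomeric pair, giving 2 + 1 = 3 stereoisomers in total.

3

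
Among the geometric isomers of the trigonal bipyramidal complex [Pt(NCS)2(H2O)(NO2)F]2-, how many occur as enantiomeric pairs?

3

Exhaustive case analysis gives 7 geometric isomers.
Of these, 3 lack any improper symmetry element and so occur as enantiomeric pairs, giving 7 + 3 = 10 stereoisomers in total.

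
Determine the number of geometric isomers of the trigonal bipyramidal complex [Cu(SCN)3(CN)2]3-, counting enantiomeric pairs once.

3

A trigonal bipyramid has two axial and three equatorial sites, which are chemically inequivalent.
Systematic placement gives 3 geometric isomers: CN both axial; CN one axial, one equatorial; CN both equatorial.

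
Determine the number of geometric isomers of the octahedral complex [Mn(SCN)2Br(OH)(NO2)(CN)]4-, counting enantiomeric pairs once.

In an octahedral complex each vertex has one trans partner and four cis neighbours.
Systematic enumeration (placing each ligand type in turn and discarding arrangements equivalent by rotation or reflection) gives 9 geometric isomers.

9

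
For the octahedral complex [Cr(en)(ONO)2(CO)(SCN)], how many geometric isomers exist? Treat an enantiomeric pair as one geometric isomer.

In an octahedral complex each vertex has one trans partner and four cis neighbours.
Each en is bidentate and must span two cis positions.
There are 4 geometric isomers: ONO cis (3 arrangements, 2 chiral); ONO trans.

4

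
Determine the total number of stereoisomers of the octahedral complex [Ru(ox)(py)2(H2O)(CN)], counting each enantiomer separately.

The six octahedral sites form three mutually perpendicular trans pairs.
Each ox is bidentate and must span two cis positions.
The distinct arrangements are (4 in all): py cis (3 arrangements, 2 chiral); py trans.
Of these, 2 lack any improper symmetry element and so occur as enantiomeric pairs, giving 4 + 2 = 6 stereoisomers in total.

6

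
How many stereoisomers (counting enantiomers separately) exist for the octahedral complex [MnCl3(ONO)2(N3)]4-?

3

An octahedron has six vertices in three trans pairs; every non-trans pair is cis.
Systematic placement gives 3 geometric isomers: Cl mer, ONO trans; Cl mer, ONO cis; Cl fac, ONO cis.
Each arrangement has an internal mirror plane or centre of symmetry, so none is chiral.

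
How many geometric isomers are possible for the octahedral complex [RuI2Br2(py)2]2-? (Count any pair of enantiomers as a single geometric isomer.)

In an octahedral complex each vertex has one trans partner and four cis neighbours.
Systematic placement gives 5 geometric isomers: I trans, Br trans, py trans; I cis, Br trans, py cis; I cis, Br cis, py trans; I cis, Br cis, py cis (chiral); I trans, Br cis, py cis.

5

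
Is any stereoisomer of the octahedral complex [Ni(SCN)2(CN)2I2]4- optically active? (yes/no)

The distinct arrangements are (5 in all): SCN trans, CN trans, I trans; SCN cis, CN trans, I cis; SCN trans, CN cis, I cis; SCN cis, CN cis, I cis (chiral); SCN cis, CN cis, I trans.
One of these lacks any improper symmetry element and so occurs as an enantiomeric pair, giving 5 + 1 = 6 stereoisomers in total.

yes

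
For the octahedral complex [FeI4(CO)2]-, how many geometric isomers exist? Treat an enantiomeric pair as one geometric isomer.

The six octahedral sites form three mutually perpendicular trans pairs.
Systematic placement gives 2 geometric isomers: CO trans; CO cis.

2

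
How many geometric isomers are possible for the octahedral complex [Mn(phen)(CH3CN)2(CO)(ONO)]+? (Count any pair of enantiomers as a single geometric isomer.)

In an octahedral complex each vertex has one trans partner and four cis neighbours.
Each phen is bidentate and must span two cis positions.
The distinct arrangements are (4 in all): CH3CN trans; CH3CN cis (3 arrangements, 2 chiral).

4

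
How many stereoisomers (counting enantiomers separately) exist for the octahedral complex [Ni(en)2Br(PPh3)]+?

3

The six octahedral sites form three mutually perpendicular trans pairs.
Each en is bidentate and must span two cis positions.
Systematic placement gives 2 geometric isomers: Br and PPh3 mutually trans; Br and PPh3 mutually cis (chiral).
One of these lacks any improper symmetry element and so occurs as an enantiomeric pair, giving 2 + 1 = 3 stereoisomers in total.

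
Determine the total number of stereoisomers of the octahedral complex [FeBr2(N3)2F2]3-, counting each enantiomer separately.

6

An octahedron has six vertices in three trans pairs; every non-trans pair is cis.
There are 5 geometric isomers: Br trans, N3 trans, F trans; Br trans, N3 cis, F cis; Br cis, N3 trans, F cis; Br cis, N3 cis, F cis (chiral); Br cis, N3 cis, F trans.
One of these lacks any improper symmetry element and so occurs as an enantiomeric pair, giving 5 + 1 = 6 stereoisomers in total.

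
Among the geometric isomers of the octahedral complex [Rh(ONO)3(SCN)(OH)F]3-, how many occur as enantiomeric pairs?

In an octahedral complex each vertex has one trans partner and four cis neighbours.
There are 4 geometric isomers: ONO mer (3 arrangements); ONO fac (chiral).
One of these lacks any improper symmetry element and so occurs as an enantiomeric pair, giving 4 + 1 = 5 stereoisomers in total.

1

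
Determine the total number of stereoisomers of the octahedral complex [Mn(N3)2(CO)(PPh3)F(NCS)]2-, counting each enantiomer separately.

In an octahedral complex each vertex has one trans partner and four cis neighbours.
Placing the ligands in turn and identifying arrangements related by rotation or reflection leaves 9 distinct geometric isomers.
Of these, 6 lack any improper symmetry element and so occur as enantiomeric pairs, giving 9 + 6 = 15 stereoisomers in total.

15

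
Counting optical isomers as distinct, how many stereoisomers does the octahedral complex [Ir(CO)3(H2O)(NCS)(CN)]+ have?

An octahedron has six vertices in three trans pairs; every non-trans pair is cis.
Systematic placement gives 4 geometric isomers: CO mer (3 arrangements); CO fac (chiral).
One of these lacks any improper symmetry element and so occurs as an enantiomeric pair, giving 4 + 1 = 5 stereoisomers in total.

5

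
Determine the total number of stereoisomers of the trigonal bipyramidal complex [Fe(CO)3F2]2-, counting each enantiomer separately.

3

Systematic placement gives 3 geometric isomers: F both equatorial; F one axial, one equatorial; F both axial.
Each arrangement has an internal mirror plane or centre of symmetry, so none is chiral.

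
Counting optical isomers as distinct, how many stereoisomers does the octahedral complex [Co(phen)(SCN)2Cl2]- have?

An octahedron has six vertices in three trans pairs; every non-trans pair is cis.
Each phen is bidentate and must span two cis positions.
The distinct arrangements are (3 in all): SCN cis, Cl trans; SCN cis, Cl cis (chiral); SCN trans, Cl cis.
One of these lacks any improper symmetry element and so occurs as an enantiomeric pair, giving 3 + 1 = 4 stereoisomers in total.

4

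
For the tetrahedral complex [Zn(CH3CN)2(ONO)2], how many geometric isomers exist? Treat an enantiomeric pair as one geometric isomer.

1

All four vertices of a tetrahedron are equivalent and mutually adjacent, so cis/trans isomerism cannot arise.
Only one geometric arrangement is possible.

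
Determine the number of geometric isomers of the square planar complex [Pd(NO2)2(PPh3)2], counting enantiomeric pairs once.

A square has two trans pairs of vertices; adjacent vertices are cis.
Systematic placement gives 2 geometric isomers: NO2 cis; NO2 trans.

2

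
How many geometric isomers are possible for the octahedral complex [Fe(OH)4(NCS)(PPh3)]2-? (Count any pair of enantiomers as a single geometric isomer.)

Working through the distinct placements yields 2 geometric isomers: NCS and PPh3 mutually cis; NCS and PPh3 mutually trans.

2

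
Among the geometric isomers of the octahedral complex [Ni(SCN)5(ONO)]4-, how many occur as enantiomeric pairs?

An octahedron has six vertices in three trans pairs; every non-trans pair is cis.
Only one geometric arrangement is possible.

0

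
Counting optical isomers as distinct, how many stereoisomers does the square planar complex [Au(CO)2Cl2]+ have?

A square has two trans pairs of vertices; adjacent vertices are cis.
There are 2 geometric isomers: CO cis; CO trans.
Each arrangement has an internal mirror plane or centre of symmetry, so none is chiral.

2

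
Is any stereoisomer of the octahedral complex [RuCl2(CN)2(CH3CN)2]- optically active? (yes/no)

yes

An octahedron has six vertices in three trans pairs; every non-trans pair is cis.
There are 5 geometric isomers: Cl trans, CN trans, CH3CN trans; Cl cis, CN cis, CH3CN trans; Cl trans, CN cis, CH3CN cis; Cl cis, CN cis, CH3CN cis (chiral); Cl cis, CN trans, CH3CN cis.
One of these lacks any improper symmetry element and so occurs as an enantiomeric pair, giving 5 + 1 = 6 stereoisomers in total.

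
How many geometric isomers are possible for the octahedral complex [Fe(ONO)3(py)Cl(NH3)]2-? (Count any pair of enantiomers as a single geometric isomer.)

An octahedron has six vertices in three trans pairs; every non-trans pair is cis.
There are 4 geometric isomers: ONO mer (3 arrangements); ONO fac (chiral).

4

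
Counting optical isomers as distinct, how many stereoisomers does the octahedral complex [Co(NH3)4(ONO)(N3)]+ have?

Systematic placement gives 2 geometric isomers: ONO and N3 mutually cis; ONO and N3 mutually trans.
Each arrangement has an internal mirror plane or centre of symmetry, so none is chiral.

2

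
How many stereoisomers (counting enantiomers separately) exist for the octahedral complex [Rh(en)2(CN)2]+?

Each en is bidentate and must span two cis positions.
The distinct arrangements are (2 in all): CN trans; CN cis (chiral).
One of these lacks any improper symmetry element and so occurs as an enantiomeric pair, giving 2 + 1 = 3 stereoisomers in total.

3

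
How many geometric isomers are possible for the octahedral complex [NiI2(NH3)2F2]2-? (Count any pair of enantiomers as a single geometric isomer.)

There are 5 geometric isomers: I trans, NH3 trans, F trans; I cis, NH3 cis, F trans; I cis, NH3 trans, F cis; I cis, NH3 cis, F cis (chiral); I trans, NH3 cis, F cis.

5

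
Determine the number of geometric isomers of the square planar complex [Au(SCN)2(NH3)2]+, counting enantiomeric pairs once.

A square has two trans pairs of vertices; adjacent vertices are cis.
There are 2 geometric isomers: SCN cis; SCN trans.

2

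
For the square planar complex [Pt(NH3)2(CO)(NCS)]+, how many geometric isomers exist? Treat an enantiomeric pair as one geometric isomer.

2

A square has two trans pairs of vertices; adjacent vertices are cis.
Systematic placement gives 2 geometric isomers: NH3 cis; NH3 trans.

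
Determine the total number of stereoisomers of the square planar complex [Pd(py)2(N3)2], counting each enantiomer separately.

A square has two trans pairs of vertices; adjacent vertices are cis.
There are 2 geometric isomers: py cis; py trans.
Each arrangement has an internal mirror plane or centre of symmetry, so none is chiral.

2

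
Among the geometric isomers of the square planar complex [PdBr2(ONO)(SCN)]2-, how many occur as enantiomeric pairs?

0

Working through the distinct placements yields 2 geometric isomers: Br cis; Br trans.
Each arrangement has an internal mirror plane or centre of symmetry, so none is chiral.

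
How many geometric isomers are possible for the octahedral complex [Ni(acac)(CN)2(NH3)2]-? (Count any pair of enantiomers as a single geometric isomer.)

3

Each acac is bidentate and must span two cis positions.
Working through the distinct placements yields 3 geometric isomers: CN trans, NH3 cis; CN cis, NH3 cis (chiral); CN cis, NH3 trans.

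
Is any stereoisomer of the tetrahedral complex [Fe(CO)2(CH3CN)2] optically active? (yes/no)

In a tetrahedral complex all four positions are equivalent and every pair of ligands is adjacent — there is no cis/trans distinction.
Only one geometric arrangement is possible.

no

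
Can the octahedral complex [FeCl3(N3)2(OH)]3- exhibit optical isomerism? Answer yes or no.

The six octahedral sites form three mutually perpendicular trans pairs.
The distinct arrangements are (3 in all): Cl mer, N3 cis; Cl mer, N3 trans; Cl fac, N3 cis.
Each arrangement has an internal mirror plane or centre of symmetry, so none is chiral.

no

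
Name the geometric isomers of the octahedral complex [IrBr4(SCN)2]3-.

In an octahedral complex each vertex has one trans partner and four cis neighbours.
Working through the distinct placements yields 2 geometric isomers: SCN trans; SCN cis.

cis and trans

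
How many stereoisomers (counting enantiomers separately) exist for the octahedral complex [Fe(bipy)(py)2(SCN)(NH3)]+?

An octahedron has six vertices in three trans pairs; every non-trans pair is cis.
Each bipy is bidentate and must span two cis positions.
The distinct arrangements are (4 in all): py cis (3 arrangements, 2 chiral); py trans.
Of these, 2 lack any improper symmetry element and so occur as enantiomeric pairs, giving 4 + 2 = 6 stereoisomers in total.

6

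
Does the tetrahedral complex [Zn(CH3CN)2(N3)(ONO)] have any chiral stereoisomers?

no

In a tetrahedral complex all four positions are equivalent and every pair of ligands is adjacent — there is no cis/trans distinction.
Only one geometric arrangement is possible.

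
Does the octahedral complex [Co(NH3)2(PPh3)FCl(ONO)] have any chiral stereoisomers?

yes

Systematic enumeration (placing each ligand type in turn and discarding arrangements equivalent by rotation or reflection) gives 9 geometric isomers.
Of these, 6 lack any improper symmetry element and so occur as enantiomeric pairs, giving 9 + 6 = 15 stereoisomers in total.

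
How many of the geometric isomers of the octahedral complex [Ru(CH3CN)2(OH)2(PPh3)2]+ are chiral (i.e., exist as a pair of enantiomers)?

1

In an octahedral complex each vertex has one trans partner and four cis neighbours.
The distinct arrangements are (5 in all): CH3CN trans, OH trans, PPh3 trans; CH3CN trans, OH cis, PPh3 cis; CH3CN cis, OH cis, PPh3 trans; CH3CN cis, OH cis, PPh3 cis (chiral); CH3CN cis, OH trans, PPh3 cis.
One of these lacks any improper symmetry element and so occurs as an enantiomeric pair, giving 5 + 1 = 6 stereoisomers in total.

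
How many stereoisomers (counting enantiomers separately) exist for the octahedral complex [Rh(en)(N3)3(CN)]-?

The six octahedral sites form three mutually perpendicular trans pairs.
Each en is bidentate and must span two cis positions.
Systematic placement gives 2 geometric isomers: N3 fac; N3 mer.
Each arrangement has an internal mirror plane or centre of symmetry, so none is chiral.

2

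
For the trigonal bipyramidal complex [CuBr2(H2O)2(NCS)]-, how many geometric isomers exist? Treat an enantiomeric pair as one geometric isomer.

5

A trigonal bipyramid has two axial and three equatorial sites, which are chemically inequivalent.
Exhaustive case analysis gives 5 geometric isomers.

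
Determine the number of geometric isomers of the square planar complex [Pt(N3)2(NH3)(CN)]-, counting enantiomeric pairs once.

In a square planar complex each vertex has one trans partner and two cis neighbours.
Working through the distinct placements yields 2 geometric isomers: N3 cis; N3 trans.

2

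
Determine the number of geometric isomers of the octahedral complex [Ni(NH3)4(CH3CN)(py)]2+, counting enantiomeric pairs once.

2

In an octahedral complex each vertex has one trans partner and four cis neighbours.
The distinct arrangements are (2 in all): CH3CN and py mutually cis; CH3CN and py mutually trans.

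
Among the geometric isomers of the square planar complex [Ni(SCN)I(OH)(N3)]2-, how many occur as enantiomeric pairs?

A square has two trans pairs of vertices; adjacent vertices are cis.
The distinct arrangements are (3 in all): (I/OH trans, N3/SCN trans); (I/SCN trans, N3/OH trans); (I/N3 trans, OH/SCN trans).
Each arrangement has an internal mirror plane or centre of symmetry, so none is chiral.

0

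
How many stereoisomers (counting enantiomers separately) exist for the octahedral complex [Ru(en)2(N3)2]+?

3

Each en is bidentate and must span two cis positions.
There are 2 geometric isomers: N3 trans; N3 cis (chiral).
One of these lacks any improper symmetry element and so occurs as an enantiomeric pair, giving 2 + 1 = 3 stereoisomers in total.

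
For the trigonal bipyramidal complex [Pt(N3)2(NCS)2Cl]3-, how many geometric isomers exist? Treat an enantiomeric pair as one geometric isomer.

5

A trigonal bipyramid has two axial and three equatorial sites, which are chemically inequivalent.
Exhaustive case analysis gives 5 geometric isomers.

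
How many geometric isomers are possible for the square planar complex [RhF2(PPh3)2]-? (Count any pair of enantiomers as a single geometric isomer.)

In a square planar complex each vertex has one trans partner and two cis neighbours.
The distinct arrangements are (2 in all): F cis; F trans.

2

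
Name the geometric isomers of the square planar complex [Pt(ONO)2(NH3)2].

cis and trans

In a square planar complex each vertex has one trans partner and two cis neighbours.
Systematic placement gives 2 geometric isomers: ONO cis; ONO trans.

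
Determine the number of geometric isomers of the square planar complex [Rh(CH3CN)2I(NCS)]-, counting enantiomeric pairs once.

2

A square has two trans pairs of vertices; adjacent vertices are cis.
Systematic placement gives 2 geometric isomers: CH3CN cis; CH3CN trans.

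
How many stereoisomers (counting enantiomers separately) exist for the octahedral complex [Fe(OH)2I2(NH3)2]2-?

Systematic placement gives 5 geometric isomers: OH trans, I trans, NH3 trans; OH cis, I trans, NH3 cis; OH trans, I cis, NH3 cis; OH cis, I cis, NH3 cis (chiral); OH cis, I cis, NH3 trans.
One of these lacks any improper symmetry element and so occurs as an enantiomeric pair, giving 5 + 1 = 6 stereoisomers in total.

6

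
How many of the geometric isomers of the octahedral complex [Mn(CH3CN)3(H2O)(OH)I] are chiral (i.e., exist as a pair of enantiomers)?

1

The six octahedral sites form three mutually perpendicular trans pairs.
There are 4 geometric isomers: CH3CN mer (3 arrangements); CH3CN fac (chiral).
One of these lacks any improper symmetry element and so occurs as an enantiomeric pair, giving 4 + 1 = 5 stereoisomers in total.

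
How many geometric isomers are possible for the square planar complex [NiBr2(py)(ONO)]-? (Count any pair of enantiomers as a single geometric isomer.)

There are 2 geometric isomers: Br cis; Br trans.

2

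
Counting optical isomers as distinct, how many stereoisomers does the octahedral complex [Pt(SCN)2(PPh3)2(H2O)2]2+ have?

The six octahedral sites form three mutually perpendicular trans pairs.
Working through the distinct placements yields 5 geometric isomers: SCN trans, PPh3 trans, H2O trans; SCN cis, PPh3 cis, H2O trans; SCN trans, PPh3 cis, H2O cis; SCN cis, PPh3 cis, H2O cis (chiral); SCN cis, PPh3 trans, H2O cis.
One of these lacks any improper symmetry element and so occurs as an enantiomeric pair, giving 5 + 1 = 6 stereoisomers in total.

6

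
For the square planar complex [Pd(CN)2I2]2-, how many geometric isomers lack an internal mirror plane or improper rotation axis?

In a square planar complex each vertex has one trans partner and two cis neighbours.
Systematic placement gives 2 geometric isomers: CN cis; CN trans.
Each arrangement has an internal mirror plane or centre of symmetry, so none is chiral.

0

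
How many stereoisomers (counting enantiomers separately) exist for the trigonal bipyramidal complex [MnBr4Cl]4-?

2

A trigonal bipyramid has two axial and three equatorial sites, which are chemically inequivalent.
Working through the distinct placements yields 2 geometric isomers: Cl equatorial; Cl axial.
Each arrangement has an internal mirror plane or centre of symmetry, so none is chiral.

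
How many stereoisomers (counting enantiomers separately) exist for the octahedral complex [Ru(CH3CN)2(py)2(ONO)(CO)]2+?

8

An octahedron has six vertices in three trans pairs; every non-trans pair is cis.
Working through the distinct placements yields 6 geometric isomers: CH3CN trans, py trans; CH3CN trans, py cis; CH3CN cis, py trans; CH3CN cis, py cis (3 arrangements, 2 chiral).
Of these, 2 lack any improper symmetry element and so occur as enantiomeric pairs, giving 6 + 2 = 8 stereoisomers in total.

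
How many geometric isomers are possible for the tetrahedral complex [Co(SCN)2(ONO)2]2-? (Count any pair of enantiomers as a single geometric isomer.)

1

In a tetrahedral complex all four positions are equivalent and every pair of ligands is adjacent — there is no cis/trans distinction.
Only one geometric arrangement is possible.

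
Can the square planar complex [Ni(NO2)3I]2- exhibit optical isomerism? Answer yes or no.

Only one geometric arrangement is possible.

no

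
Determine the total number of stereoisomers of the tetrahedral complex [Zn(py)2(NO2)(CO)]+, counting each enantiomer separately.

All four vertices of a tetrahedron are equivalent and mutually adjacent, so cis/trans isomerism cannot arise.
Only one geometric arrangement is possible.

1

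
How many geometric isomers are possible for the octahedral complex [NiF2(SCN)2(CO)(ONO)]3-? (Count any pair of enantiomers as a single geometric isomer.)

The six octahedral sites form three mutually perpendicular trans pairs.
The distinct arrangements are (6 in all): F cis, SCN trans; F cis, SCN cis (3 arrangements, 2 chiral); F trans, SCN trans; F trans, SCN cis.

6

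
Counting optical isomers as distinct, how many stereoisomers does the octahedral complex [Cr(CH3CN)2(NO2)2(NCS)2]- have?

An octahedron has six vertices in three trans pairs; every non-trans pair is cis.
Systematic placement gives 5 geometric isomers: CH3CN trans, NO2 trans, NCS trans; CH3CN trans, NO2 cis, NCS cis; CH3CN cis, NO2 trans, NCS cis; CH3CN cis, NO2 cis, NCS cis (chiral); CH3CN cis, NO2 cis, NCS trans.
One of these lacks any improper symmetry element and so occurs as an enantiomeric pair, giving 5 + 1 = 6 stereoisomers in total.

6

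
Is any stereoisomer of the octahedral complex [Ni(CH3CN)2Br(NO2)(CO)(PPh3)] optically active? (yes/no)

yes

In an octahedral complex each vertex has one trans partner and four cis neighbours.
Exhaustive case analysis gives 9 geometric isomers.
Of these, 6 lack any improper symmetry element and so occur as enantiomeric pairs, giving 9 + 6 = 15 stereoisomers in total.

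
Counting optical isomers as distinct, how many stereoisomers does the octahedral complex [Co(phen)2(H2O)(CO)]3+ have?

3

Each phen is bidentate and must span two cis positions.
The distinct arrangements are (2 in all): H2O and CO mutually trans; H2O and CO mutually cis (chiral).
One of these lacks any improper symmetry element and so occurs as an enantiomeric pair, giving 2 + 1 = 3 stereoisomers in total.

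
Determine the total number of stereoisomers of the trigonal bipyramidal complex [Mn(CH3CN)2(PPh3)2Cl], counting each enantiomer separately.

6

A trigonal bipyramid has two axial and three equatorial sites, which are chemically inequivalent.
Exhaustive case analysis gives 5 geometric isomers.
One of these lacks any improper symmetry element and so occurs as an enantiomeric pair, giving 5 + 1 = 6 stereoisomers in total.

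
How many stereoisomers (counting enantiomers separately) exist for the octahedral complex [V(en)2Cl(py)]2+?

3

An octahedron has six vertices in three trans pairs; every non-trans pair is cis.
Each en is bidentate and must span two cis positions.
Working through the distinct placements yields 2 geometric isomers: Cl and py mutually cis (chiral); Cl and py mutually trans.
One of these lacks any improper symmetry element and so occurs as an enantiomeric pair, giving 2 + 1 = 3 stereoisomers in total.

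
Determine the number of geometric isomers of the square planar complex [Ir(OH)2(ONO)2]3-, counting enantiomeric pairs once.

2

In a square planar complex each vertex has one trans partner and two cis neighbours.
There are 2 geometric isomers: OH cis; OH trans.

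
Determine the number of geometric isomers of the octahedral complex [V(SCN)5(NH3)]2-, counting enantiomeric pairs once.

An octahedron has six vertices in three trans pairs; every non-trans pair is cis.
Only one geometric arrangement is possible.

1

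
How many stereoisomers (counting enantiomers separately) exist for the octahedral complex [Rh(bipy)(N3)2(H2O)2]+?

4

Each bipy is bidentate and must span two cis positions.
Working through the distinct placements yields 3 geometric isomers: N3 cis, H2O trans; N3 cis, H2O cis (chiral); N3 trans, H2O cis.
One of these lacks any improper symmetry element and so occurs as an enantiomeric pair, giving 3 + 1 = 4 stereoisomers in total.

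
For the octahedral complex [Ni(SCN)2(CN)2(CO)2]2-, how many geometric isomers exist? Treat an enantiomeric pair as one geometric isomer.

5

An octahedron has six vertices in three trans pairs; every non-trans pair is cis.
Working through the distinct placements yields 5 geometric isomers: SCN trans, CN trans, CO trans; SCN cis, CN trans, CO cis; SCN trans, CN cis, CO cis; SCN cis, CN cis, CO cis (chiral); SCN cis, CN cis, CO trans.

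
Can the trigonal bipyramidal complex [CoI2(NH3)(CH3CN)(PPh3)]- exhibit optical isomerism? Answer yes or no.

yes

In a trigonal bipyramid the two axial positions differ from the three equatorial ones.
Systematic enumeration (placing each ligand type in turn and discarding arrangements equivalent by rotation or reflection) gives 7 geometric isomers.
Of these, 3 lack any improper symmetry element and so occur as enantiomeric pairs, giving 7 + 3 = 10 stereoisomers in total.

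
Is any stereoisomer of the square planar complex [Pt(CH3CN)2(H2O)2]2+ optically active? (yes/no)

In a square planar complex each vertex has one trans partner and two cis neighbours.
There are 2 geometric isomers: CH3CN cis; CH3CN trans.
Each arrangement has an internal mirror plane or centre of symmetry, so none is chiral.

no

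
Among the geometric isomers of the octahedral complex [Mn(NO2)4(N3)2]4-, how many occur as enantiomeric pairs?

An octahedron has six vertices in three trans pairs; every non-trans pair is cis.
The distinct arrangements are (2 in all): N3 trans; N3 cis.
Each arrangement has an internal mirror plane or centre of symmetry, so none is chiral.

0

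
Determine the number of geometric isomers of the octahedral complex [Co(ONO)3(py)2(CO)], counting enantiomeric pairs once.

An octahedron has six vertices in three trans pairs; every non-trans pair is cis.
The distinct arrangements are (3 in all): ONO mer, py trans; ONO fac, py cis; ONO mer, py cis.

3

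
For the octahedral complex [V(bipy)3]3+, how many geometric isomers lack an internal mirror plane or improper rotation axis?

1

An octahedron has six vertices in three trans pairs; every non-trans pair is cis.
Each bipy is bidentate and must span two cis positions.
Only one geometric arrangement is possible; it has no improper symmetry element, so it exists as a pair of enantiomers (2 stereoisomers).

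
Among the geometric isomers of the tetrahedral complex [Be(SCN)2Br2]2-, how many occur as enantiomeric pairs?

All four vertices of a tetrahedron are equivalent and mutually adjacent, so cis/trans isomerism cannot arise.
Only one geometric arrangement is possible.

0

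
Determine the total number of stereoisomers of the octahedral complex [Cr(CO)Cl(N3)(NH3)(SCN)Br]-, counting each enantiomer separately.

30

An octahedron has six vertices in three trans pairs; every non-trans pair is cis.
Exhaustive case analysis gives 15 geometric isomers.
Of these, 15 lack any improper symmetry element and so occur as enantiomeric pairs, giving 15 + 15 = 30 stereoisomers in total.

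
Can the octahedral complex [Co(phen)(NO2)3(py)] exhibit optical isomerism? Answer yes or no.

An octahedron has six vertices in three trans pairs; every non-trans pair is cis.
Each phen is bidentate and must span two cis positions.
The distinct arrangements are (2 in all): NO2 mer; NO2 fac.
Each arrangement has an internal mirror plane or centre of symmetry, so none is chiral.

no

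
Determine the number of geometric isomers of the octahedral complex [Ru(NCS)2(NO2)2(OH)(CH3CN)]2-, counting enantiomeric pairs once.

In an octahedral complex each vertex has one trans partner and four cis neighbours.
Working through the distinct placements yields 6 geometric isomers: NCS cis, NO2 cis (3 arrangements, 2 chiral); NCS cis, NO2 trans; NCS trans, NO2 cis; NCS trans, NO2 trans.

6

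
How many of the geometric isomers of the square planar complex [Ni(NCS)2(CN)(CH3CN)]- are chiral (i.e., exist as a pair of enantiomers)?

0

Working through the distinct placements yields 2 geometric isomers: NCS cis; NCS trans.
Each arrangement has an internal mirror plane or centre of symmetry, so none is chiral.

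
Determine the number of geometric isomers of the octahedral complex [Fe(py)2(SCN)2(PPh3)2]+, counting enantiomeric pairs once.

An octahedron has six vertices in three trans pairs; every non-trans pair is cis.
There are 5 geometric isomers: py trans, SCN trans, PPh3 trans; py cis, SCN cis, PPh3 trans; py trans, SCN cis, PPh3 cis; py cis, SCN cis, PPh3 cis (chiral); py cis, SCN trans, PPh3 cis.

5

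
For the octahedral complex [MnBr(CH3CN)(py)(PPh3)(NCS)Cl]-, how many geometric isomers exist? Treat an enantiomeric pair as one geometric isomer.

An octahedron has six vertices in three trans pairs; every non-trans pair is cis.
Exhaustive case analysis gives 15 geometric isomers.

15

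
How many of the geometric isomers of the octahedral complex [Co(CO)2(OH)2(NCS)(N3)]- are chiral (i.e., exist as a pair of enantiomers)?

2

The six octahedral sites form three mutually perpendicular trans pairs.
There are 6 geometric isomers: CO trans, OH trans; CO trans, OH cis; CO cis, OH trans; CO cis, OH cis (3 arrangements, 2 chiral).
Of these, 2 lack any improper symmetry element and so occur as enantiomeric pairs, giving 6 + 2 = 8 stereoisomers in total.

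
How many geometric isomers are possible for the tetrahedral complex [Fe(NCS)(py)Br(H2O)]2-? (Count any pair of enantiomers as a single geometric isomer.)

1

Only one geometric arrangement is possible; it has no improper symmetry element, so it exists as a pair of enantiomers (2 stereoisomers).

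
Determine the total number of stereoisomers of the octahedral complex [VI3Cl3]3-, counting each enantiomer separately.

2

There are 2 geometric isomers: I mer; I fac.
Each arrangement has an internal mirror plane or centre of symmetry, so none is chiral.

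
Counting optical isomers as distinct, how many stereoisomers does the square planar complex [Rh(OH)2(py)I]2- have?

A square has two trans pairs of vertices; adjacent vertices are cis.
Working through the distinct placements yields 2 geometric isomers: OH cis; OH trans.
Each arrangement has an internal mirror plane or centre of symmetry, so none is chiral.

2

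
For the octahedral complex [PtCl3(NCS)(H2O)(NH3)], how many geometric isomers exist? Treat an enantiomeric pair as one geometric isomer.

The distinct arrangements are (4 in all): Cl mer (3 arrangements); Cl fac (chiral).

4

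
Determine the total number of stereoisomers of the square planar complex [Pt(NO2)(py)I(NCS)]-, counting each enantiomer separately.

3

A square has two trans pairs of vertices; adjacent vertices are cis.
Systematic placement gives 3 geometric isomers: (I/NO2 trans, NCS/py trans); (I/py trans, NCS/NO2 trans); (I/NCS trans, NO2/py trans).
Each arrangement has an internal mirror plane or centre of symmetry, so none is chiral.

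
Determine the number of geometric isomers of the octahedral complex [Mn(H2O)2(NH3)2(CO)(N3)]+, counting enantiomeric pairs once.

The six octahedral sites form three mutually perpendicular trans pairs.
Systematic placement gives 6 geometric isomers: H2O cis, NH3 trans; H2O cis, NH3 cis (3 arrangements, 2 chiral); H2O trans, NH3 trans; H2O trans, NH3 cis.

6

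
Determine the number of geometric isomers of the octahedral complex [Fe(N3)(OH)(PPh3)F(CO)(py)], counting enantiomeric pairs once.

15

Systematic enumeration (placing each ligand type in turn and discarding arrangements equivalent by rotation or reflection) gives 15 geometric isomers.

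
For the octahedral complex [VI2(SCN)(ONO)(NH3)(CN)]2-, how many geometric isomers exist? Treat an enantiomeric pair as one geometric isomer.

In an octahedral complex each vertex has one trans partner and four cis neighbours.
Placing the ligands in turn and identifying arrangements related by rotation or reflection leaves 9 distinct geometric isomers.

9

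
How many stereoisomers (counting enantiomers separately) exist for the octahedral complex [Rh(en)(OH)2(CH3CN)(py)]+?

In an octahedral complex each vertex has one trans partner and four cis neighbours.
Each en is bidentate and must span two cis positions.
Systematic placement gives 4 geometric isomers: OH cis (3 arrangements, 2 chiral); OH trans.
Of these, 2 lack any improper symmetry element and so occur as enantiomeric pairs, giving 4 + 2 = 6 stereoisomers in total.

6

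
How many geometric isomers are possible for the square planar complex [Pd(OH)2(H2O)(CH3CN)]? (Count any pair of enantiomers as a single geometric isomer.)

The distinct arrangements are (2 in all): OH cis; OH trans.

2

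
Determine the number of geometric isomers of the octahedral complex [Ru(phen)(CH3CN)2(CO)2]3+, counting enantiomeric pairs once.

In an octahedral complex each vertex has one trans partner and four cis neighbours.
Each phen is bidentate and must span two cis positions.
The distinct arrangements are (3 in all): CH3CN trans, CO cis; CH3CN cis, CO cis (chiral); CH3CN cis, CO trans.

3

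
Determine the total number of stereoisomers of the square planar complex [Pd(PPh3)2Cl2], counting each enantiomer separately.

2

A square has two trans pairs of vertices; adjacent vertices are cis.
The distinct arrangements are (2 in all): PPh3 cis; PPh3 trans.
Each arrangement has an internal mirror plane or centre of symmetry, so none is chiral.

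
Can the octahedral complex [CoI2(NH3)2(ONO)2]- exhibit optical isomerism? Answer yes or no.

yes

The six octahedral sites form three mutually perpendicular trans pairs.
Systematic placement gives 5 geometric isomers: I trans, NH3 trans, ONO trans; I trans, NH3 cis, ONO cis; I cis, NH3 cis, ONO trans; I cis, NH3 cis, ONO cis (chiral); I cis, NH3 trans, ONO cis.
One of these lacks any improper symmetry element and so occurs as an enantiomeric pair, giving 5 + 1 = 6 stereoisomers in total.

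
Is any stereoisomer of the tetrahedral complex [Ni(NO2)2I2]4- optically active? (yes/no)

no

All four vertices of a tetrahedron are equivalent and mutually adjacent, so cis/trans isomerism cannot arise.
Only one geometric arrangement is possible.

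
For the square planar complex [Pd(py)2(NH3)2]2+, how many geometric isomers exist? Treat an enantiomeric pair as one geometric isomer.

2

A square has two trans pairs of vertices; adjacent vertices are cis.
Working through the distinct placements yields 2 geometric isomers: py cis; py trans.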